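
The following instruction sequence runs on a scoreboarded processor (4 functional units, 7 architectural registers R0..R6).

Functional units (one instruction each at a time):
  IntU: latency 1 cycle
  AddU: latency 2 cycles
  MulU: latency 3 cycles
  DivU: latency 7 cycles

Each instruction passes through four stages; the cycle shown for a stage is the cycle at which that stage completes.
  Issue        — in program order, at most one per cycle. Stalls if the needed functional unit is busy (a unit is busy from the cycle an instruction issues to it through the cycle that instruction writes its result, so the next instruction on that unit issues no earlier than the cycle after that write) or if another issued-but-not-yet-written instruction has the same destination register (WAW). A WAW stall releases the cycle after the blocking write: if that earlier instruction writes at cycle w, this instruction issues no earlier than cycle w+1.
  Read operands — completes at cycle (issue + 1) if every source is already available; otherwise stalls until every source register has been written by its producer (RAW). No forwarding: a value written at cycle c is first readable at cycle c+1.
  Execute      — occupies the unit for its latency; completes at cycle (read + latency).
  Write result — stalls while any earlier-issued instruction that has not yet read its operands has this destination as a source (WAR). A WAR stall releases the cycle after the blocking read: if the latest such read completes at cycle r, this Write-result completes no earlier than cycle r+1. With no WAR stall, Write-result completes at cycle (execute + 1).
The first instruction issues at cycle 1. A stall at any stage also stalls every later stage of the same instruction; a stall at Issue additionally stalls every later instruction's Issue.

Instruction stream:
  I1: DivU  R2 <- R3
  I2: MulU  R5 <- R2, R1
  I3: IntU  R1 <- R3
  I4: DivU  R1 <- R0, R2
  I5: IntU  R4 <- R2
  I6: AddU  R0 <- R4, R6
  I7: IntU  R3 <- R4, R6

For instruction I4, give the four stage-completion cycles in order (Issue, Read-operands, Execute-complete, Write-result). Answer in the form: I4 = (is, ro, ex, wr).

I4 = (13, 14, 21, 22)

t=1  I1 issues→DivU
t=2  I1 reads | I2 issues→MulU
t=3  I3 issues→IntU
t=4  I3 reads
t=5  I3 exec-done
t=9  I1 exec-done
t=10  I1 writes R2
t=11  I2 reads
t=12  I3 writes R1
t=13  I4 issues→DivU
t=14  I2 exec-done | I4 reads | I5 issues→IntU
t=15  I2 writes R5 | I5 reads | I6 issues→AddU
t=16  I5 exec-done
t=17  I5 writes R4
t=18  I6 reads | I7 issues→IntU
t=19  I7 reads
t=20  I6 exec-done | I7 exec-done
t=21  I4 exec-done | I6 writes R0 | I7 writes R3
t=22  I4 writes R1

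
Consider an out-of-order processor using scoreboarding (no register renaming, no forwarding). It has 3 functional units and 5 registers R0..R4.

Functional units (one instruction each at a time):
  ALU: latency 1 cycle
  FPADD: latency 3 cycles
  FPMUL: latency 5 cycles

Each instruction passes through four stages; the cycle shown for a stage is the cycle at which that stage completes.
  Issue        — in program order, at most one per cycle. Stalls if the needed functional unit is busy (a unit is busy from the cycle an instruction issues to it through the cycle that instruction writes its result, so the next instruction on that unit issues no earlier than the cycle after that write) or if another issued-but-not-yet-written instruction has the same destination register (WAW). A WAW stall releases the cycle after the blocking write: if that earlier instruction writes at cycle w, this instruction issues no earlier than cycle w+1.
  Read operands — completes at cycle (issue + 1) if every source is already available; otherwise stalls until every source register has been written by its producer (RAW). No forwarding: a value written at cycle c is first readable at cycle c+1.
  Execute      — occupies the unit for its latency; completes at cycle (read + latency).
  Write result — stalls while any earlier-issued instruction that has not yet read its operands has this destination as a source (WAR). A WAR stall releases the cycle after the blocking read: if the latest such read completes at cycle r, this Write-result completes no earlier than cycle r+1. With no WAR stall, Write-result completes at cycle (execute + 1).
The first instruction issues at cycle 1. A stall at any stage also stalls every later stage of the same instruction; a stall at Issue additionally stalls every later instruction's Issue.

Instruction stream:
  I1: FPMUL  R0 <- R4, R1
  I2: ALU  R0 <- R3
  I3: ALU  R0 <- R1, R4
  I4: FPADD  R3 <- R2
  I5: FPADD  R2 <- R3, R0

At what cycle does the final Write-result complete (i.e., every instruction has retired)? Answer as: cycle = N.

cycle = 25

I1 -> (1, 2, 7, 8)
I2 -> (9, 10, 11, 12)  // WAW R0: wait I1 write@8
I3 -> (13, 14, 15, 16)  // struct: ALU busy until I2 writes@12
I4 -> (14, 15, 18, 19)
I5 -> (20, 21, 24, 25)  // struct: FPADD busy until I4 writes@19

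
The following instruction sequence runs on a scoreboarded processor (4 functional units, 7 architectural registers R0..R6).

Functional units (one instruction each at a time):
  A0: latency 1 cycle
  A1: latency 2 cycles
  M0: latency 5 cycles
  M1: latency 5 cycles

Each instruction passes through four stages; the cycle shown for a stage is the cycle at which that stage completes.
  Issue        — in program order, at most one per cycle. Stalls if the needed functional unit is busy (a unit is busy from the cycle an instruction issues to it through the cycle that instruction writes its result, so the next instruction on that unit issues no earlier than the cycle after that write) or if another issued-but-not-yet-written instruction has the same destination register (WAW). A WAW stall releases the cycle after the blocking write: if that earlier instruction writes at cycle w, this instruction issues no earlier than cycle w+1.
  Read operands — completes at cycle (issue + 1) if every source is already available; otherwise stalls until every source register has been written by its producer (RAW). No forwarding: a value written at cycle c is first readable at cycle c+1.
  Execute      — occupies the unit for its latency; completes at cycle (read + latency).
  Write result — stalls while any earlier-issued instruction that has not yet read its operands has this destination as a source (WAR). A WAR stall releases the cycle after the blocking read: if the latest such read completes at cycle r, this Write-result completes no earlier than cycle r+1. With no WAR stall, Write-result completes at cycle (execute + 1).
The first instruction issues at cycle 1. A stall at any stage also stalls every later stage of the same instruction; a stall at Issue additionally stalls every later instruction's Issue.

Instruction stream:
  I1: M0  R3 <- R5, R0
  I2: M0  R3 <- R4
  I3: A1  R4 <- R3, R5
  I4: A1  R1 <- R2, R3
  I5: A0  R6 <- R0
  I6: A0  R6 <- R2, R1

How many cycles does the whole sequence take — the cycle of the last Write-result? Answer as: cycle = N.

cycle 1: issue I1 (M0)
cycle 2: I1 read-ops
cycle 7: I1 finished on M0
cycle 8: I1→R3
cycle 9: issue I2 (M0)
cycle 10: I2 read-ops, issue I3 (A1)
cycle 15: I2 finished on M0
cycle 16: I2→R3
cycle 17: I3 read-ops
cycle 19: I3 finished on A1
cycle 20: I3→R4
cycle 21: issue I4 (A1)
cycle 22: I4 read-ops, issue I5 (A0)
cycle 23: I5 read-ops
cycle 24: I4 finished on A1, I5 finished on A0
cycle 25: I4→R1, I5→R6
cycle 26: issue I6 (A0)
cycle 27: I6 read-ops
cycle 28: I6 finished on A0
cycle 29: I6→R6

cycle = 29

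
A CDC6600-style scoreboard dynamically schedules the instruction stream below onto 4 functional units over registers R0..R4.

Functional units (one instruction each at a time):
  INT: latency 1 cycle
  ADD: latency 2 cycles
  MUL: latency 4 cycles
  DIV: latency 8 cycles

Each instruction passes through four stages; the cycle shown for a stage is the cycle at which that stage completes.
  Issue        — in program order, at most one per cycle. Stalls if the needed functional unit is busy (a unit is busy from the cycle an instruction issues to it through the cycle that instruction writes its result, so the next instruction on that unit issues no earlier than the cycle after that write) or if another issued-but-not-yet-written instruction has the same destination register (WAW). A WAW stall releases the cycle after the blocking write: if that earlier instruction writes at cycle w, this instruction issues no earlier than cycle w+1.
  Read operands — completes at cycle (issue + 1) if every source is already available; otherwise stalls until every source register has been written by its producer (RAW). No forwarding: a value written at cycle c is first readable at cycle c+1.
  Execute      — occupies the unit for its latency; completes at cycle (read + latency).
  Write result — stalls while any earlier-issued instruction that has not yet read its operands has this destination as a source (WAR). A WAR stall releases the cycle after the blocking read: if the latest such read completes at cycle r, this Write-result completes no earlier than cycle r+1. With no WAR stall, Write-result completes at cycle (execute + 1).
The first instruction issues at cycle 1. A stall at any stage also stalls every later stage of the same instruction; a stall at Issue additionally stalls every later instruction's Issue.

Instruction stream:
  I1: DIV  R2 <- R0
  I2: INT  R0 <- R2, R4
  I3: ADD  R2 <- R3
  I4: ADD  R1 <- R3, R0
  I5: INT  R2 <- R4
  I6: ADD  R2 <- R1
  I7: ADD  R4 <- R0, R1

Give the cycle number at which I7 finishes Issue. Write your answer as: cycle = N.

cycle = 27

1) issue 1, read 2, done 10, write 11
2) issue 2, read 12, done 13, write 14  <RAW R2: wait I1 write@11>
3) issue 12, read 13, done 15, write 16  <WAW R2: wait I1 write@11>
4) issue 17, read 18, done 20, write 21  <struct: ADD busy until I3 writes@16>
5) issue 18, read 19, done 20, write 21
6) issue 22, read 23, done 25, write 26  <WAW R2: wait I5 write@21>
7) issue 27, read 28, done 30, write 31  <struct: ADD busy until I6 writes@26>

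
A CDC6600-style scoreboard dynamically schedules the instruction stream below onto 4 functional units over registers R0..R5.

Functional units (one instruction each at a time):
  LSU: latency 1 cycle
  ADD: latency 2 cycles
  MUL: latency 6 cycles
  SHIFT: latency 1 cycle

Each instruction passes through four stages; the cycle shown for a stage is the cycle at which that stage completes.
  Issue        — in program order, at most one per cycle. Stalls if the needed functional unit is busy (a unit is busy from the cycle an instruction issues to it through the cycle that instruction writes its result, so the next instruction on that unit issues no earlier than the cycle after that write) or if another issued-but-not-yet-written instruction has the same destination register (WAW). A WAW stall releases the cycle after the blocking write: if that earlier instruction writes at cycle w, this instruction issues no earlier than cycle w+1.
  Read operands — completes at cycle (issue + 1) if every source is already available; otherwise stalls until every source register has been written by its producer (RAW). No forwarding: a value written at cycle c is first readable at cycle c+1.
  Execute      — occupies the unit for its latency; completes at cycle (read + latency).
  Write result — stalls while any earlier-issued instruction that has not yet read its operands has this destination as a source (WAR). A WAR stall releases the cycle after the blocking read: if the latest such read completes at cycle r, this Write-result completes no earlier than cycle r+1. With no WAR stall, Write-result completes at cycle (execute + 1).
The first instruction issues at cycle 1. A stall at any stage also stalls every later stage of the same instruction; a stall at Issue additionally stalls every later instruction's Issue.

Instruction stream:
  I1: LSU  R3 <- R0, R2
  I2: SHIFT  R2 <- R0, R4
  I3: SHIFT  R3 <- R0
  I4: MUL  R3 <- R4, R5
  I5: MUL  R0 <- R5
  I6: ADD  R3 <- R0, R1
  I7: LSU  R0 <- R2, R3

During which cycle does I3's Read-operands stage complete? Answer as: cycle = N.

cycle = 7

t=1  I1→LSU
t=2  I1 RO, I2→SHIFT
t=3  I1 EX, I2 RO
t=4  I1 WR R3, I2 EX
t=5  I2 WR R2
t=6  I3→SHIFT
t=7  I3 RO
t=8  I3 EX
t=9  I3 WR R3
t=10  I4→MUL
t=11  I4 RO
t=17  I4 EX
t=18  I4 WR R3
t=19  I5→MUL
t=20  I5 RO, I6→ADD
t=26  I5 EX
t=27  I5 WR R0
t=28  I6 RO, I7→LSU
t=30  I6 EX
t=31  I6 WR R3
t=32  I7 RO
t=33  I7 EX
t=34  I7 WR R0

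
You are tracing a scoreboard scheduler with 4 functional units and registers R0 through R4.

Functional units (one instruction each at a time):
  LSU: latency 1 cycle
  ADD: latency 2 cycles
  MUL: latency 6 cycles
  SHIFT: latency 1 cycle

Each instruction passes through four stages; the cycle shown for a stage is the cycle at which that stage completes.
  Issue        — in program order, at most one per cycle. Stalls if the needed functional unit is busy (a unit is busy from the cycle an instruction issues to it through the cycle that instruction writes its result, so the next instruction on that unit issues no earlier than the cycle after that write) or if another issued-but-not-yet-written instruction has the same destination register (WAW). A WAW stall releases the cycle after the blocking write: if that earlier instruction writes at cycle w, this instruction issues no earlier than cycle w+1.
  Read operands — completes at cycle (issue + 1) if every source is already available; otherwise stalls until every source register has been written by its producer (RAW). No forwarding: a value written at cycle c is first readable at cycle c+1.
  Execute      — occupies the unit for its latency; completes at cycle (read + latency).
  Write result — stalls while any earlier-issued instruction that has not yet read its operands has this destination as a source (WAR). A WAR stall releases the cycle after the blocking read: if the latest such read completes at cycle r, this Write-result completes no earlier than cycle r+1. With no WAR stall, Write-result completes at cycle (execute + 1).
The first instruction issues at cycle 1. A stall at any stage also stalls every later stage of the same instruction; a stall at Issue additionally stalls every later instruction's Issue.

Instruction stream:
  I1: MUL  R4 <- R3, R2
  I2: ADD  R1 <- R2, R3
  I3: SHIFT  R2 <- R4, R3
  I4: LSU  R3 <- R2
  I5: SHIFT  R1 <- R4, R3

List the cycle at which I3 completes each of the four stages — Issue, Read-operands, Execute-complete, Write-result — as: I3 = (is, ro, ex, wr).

[1] I1 issues→MUL
[2] I1 reads · I2 issues→ADD
[3] I2 reads · I3 issues→SHIFT
[4] I4 issues→LSU
[5] I2 exec-done
[6] I2 writes R1
[8] I1 exec-done
[9] I1 writes R4
[10] I3 reads
[11] I3 exec-done
[12] I3 writes R2
[13] I4 reads · I5 issues→SHIFT
[14] I4 exec-done
[15] I4 writes R3
[16] I5 reads
[17] I5 exec-done
[18] I5 writes R1

I3 = (3, 10, 11, 12)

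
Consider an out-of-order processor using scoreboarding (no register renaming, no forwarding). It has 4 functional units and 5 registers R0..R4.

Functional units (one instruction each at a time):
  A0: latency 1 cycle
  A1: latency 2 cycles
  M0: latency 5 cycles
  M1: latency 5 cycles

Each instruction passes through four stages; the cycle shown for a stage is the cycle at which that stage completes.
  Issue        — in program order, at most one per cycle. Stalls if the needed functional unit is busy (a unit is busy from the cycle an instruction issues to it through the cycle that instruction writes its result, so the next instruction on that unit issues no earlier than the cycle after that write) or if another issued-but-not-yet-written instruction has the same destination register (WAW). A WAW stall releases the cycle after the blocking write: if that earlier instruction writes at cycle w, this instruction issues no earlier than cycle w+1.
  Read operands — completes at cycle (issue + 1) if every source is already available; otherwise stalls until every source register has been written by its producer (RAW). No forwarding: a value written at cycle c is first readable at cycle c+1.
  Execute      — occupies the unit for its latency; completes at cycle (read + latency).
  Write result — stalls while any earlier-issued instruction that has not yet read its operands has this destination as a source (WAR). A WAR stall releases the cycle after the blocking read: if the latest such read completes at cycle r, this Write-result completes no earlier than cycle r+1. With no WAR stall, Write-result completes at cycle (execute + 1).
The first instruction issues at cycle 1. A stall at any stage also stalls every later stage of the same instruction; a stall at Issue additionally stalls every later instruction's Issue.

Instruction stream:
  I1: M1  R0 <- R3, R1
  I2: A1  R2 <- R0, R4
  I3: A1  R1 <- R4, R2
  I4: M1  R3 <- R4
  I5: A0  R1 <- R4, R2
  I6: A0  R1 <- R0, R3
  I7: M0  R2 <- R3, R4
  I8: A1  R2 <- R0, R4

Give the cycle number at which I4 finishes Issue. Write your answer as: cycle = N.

cycle = 14

cycle 1: I1 issues→M1
cycle 2: I1 reads | I2 issues→A1
cycle 7: I1 exec-done
cycle 8: I1 writes R0
cycle 9: I2 reads
cycle 11: I2 exec-done
cycle 12: I2 writes R2
cycle 13: I3 issues→A1
cycle 14: I3 reads | I4 issues→M1
cycle 15: I4 reads
cycle 16: I3 exec-done
cycle 17: I3 writes R1
cycle 18: I5 issues→A0
cycle 19: I5 reads
cycle 20: I4 exec-done | I5 exec-done
cycle 21: I4 writes R3 | I5 writes R1
cycle 22: I6 issues→A0
cycle 23: I6 reads | I7 issues→M0
cycle 24: I6 exec-done | I7 reads
cycle 25: I6 writes R1
cycle 29: I7 exec-done
cycle 30: I7 writes R2
cycle 31: I8 issues→A1
cycle 32: I8 reads
cycle 34: I8 exec-done
cycle 35: I8 writes R2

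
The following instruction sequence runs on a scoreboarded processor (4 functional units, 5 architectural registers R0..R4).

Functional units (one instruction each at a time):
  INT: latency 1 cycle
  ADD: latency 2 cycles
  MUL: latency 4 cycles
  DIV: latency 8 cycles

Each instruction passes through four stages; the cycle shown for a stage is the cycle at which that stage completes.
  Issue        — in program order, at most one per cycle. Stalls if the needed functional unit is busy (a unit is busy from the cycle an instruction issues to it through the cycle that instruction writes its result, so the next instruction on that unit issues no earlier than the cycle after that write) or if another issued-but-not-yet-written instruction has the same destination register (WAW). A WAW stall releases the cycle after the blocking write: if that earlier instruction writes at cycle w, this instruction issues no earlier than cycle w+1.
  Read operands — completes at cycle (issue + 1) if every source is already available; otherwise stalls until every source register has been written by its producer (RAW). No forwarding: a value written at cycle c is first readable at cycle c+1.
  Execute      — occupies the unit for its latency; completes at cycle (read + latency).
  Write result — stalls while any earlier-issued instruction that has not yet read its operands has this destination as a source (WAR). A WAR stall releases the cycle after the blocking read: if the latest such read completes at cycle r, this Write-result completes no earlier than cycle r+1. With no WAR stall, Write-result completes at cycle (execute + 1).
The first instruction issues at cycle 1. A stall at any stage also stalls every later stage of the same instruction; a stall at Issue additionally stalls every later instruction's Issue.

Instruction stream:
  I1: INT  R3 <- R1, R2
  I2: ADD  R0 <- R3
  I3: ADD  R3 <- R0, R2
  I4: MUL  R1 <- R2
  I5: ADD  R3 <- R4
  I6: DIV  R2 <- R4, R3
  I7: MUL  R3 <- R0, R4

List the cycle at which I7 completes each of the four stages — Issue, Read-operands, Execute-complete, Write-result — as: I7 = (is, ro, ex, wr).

I1: IS=1 RO=2 EX=3 WR=4
I2: IS=2 RO=5 EX=7 WR=8  [RAW R3: wait I1 write@4]
I3: IS=9 RO=10 EX=12 WR=13  [struct: ADD busy until I2 writes@8]
I4: IS=10 RO=11 EX=15 WR=16
I5: IS=14 RO=15 EX=17 WR=18  [struct: ADD busy until I3 writes@13]
I6: IS=15 RO=19 EX=27 WR=28  [RAW R3: wait I5 write@18]
I7: IS=19 RO=20 EX=24 WR=25  [WAW R3: wait I5 write@18]

I7 = (19, 20, 24, 25)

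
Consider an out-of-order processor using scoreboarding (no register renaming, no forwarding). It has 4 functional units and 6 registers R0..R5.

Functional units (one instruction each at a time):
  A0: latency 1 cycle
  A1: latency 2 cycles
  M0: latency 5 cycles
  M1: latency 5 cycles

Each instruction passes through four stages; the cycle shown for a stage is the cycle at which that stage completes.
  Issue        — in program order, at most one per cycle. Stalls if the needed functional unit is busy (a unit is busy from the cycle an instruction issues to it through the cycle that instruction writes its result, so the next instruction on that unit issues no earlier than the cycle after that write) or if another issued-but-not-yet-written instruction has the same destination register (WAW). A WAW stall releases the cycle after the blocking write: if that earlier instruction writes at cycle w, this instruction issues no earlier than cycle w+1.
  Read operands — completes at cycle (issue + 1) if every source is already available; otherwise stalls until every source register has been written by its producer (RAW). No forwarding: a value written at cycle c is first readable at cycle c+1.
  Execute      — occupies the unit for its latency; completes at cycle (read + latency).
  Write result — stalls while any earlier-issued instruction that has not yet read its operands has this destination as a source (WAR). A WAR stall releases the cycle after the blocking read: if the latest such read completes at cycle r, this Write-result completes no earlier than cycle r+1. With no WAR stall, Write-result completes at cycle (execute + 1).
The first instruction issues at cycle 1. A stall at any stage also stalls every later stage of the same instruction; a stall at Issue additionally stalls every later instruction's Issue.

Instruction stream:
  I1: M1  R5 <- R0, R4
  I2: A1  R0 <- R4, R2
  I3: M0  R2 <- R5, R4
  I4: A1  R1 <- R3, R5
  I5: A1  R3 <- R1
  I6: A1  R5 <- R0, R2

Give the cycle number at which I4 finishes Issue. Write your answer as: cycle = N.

cycle = 7

c1: I1 dispatched to M1
c2: I1 operands ready · I2 dispatched to A1
c3: I2 operands ready · I3 dispatched to M0
c5: I2 complete
c6: R0←I2
c7: I1 complete · I4 dispatched to A1
c8: R5←I1
c9: I3 operands ready · I4 operands ready
c11: I4 complete
c12: R1←I4
c13: I5 dispatched to A1
c14: I3 complete · I5 operands ready
c15: R2←I3
c16: I5 complete
c17: R3←I5
c18: I6 dispatched to A1
c19: I6 operands ready
c21: I6 complete
c22: R5←I6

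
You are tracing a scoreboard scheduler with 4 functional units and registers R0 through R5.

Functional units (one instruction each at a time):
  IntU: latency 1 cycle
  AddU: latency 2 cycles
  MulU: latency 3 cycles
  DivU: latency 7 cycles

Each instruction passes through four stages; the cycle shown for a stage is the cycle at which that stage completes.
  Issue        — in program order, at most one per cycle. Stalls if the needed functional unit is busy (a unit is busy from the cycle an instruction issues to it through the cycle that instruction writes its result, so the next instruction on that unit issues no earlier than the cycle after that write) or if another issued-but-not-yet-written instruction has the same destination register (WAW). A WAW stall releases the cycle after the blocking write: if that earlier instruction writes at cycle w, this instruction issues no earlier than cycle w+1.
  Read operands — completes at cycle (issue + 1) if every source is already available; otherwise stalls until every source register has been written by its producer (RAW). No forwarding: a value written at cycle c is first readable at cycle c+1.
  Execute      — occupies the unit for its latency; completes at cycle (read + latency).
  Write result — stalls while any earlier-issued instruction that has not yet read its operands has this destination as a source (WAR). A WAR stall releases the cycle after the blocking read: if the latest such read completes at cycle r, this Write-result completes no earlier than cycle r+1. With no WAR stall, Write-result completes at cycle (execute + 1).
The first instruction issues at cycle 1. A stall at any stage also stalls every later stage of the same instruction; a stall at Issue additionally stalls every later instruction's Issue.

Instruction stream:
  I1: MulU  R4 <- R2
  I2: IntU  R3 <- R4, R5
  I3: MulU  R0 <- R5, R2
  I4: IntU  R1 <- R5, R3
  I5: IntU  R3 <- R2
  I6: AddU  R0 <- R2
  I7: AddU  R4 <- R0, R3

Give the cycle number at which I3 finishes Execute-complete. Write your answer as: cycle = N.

cycle = 11

cycle 1: I1 dispatched to MulU
cycle 2: I1 operands ready, I2 dispatched to IntU
cycle 5: I1 complete
cycle 6: R4←I1
cycle 7: I2 operands ready, I3 dispatched to MulU
cycle 8: I2 complete, I3 operands ready
cycle 9: R3←I2
cycle 10: I4 dispatched to IntU
cycle 11: I3 complete, I4 operands ready
cycle 12: R0←I3, I4 complete
cycle 13: R1←I4
cycle 14: I5 dispatched to IntU
cycle 15: I5 operands ready, I6 dispatched to AddU
cycle 16: I5 complete, I6 operands ready
cycle 17: R3←I5
cycle 18: I6 complete
cycle 19: R0←I6
cycle 20: I7 dispatched to AddU
cycle 21: I7 operands ready
cycle 23: I7 complete
cycle 24: R4←I7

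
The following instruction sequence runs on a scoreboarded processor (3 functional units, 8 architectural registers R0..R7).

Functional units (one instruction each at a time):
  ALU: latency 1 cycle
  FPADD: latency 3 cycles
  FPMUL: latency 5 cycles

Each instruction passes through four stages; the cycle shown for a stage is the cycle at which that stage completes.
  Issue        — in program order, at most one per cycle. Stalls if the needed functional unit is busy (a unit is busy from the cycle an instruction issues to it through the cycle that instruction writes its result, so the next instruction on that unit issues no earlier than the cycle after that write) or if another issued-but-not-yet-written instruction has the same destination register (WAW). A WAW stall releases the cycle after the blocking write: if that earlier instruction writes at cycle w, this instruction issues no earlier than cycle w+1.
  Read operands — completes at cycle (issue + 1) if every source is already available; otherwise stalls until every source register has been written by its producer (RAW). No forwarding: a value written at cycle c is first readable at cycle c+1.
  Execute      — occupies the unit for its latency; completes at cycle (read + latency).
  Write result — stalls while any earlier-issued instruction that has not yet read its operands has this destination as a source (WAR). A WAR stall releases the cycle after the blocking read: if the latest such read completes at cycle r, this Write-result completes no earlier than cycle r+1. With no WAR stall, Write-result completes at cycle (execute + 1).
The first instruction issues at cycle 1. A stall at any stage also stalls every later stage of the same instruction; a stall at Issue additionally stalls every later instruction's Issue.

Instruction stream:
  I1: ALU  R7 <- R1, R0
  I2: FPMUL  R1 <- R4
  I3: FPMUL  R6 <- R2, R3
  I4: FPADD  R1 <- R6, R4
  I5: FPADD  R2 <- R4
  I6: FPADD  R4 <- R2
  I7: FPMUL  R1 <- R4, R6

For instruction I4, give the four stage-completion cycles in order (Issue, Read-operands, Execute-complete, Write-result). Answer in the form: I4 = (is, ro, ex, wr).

[1] I1 issues→ALU
[2] I1 reads; I2 issues→FPMUL
[3] I1 exec-done; I2 reads
[4] I1 writes R7
[8] I2 exec-done
[9] I2 writes R1
[10] I3 issues→FPMUL
[11] I3 reads; I4 issues→FPADD
[16] I3 exec-done
[17] I3 writes R6
[18] I4 reads
[21] I4 exec-done
[22] I4 writes R1
[23] I5 issues→FPADD
[24] I5 reads
[27] I5 exec-done
[28] I5 writes R2
[29] I6 issues→FPADD
[30] I6 reads; I7 issues→FPMUL
[33] I6 exec-done
[34] I6 writes R4
[35] I7 reads
[40] I7 exec-done
[41] I7 writes R1

I4 = (11, 18, 21, 22)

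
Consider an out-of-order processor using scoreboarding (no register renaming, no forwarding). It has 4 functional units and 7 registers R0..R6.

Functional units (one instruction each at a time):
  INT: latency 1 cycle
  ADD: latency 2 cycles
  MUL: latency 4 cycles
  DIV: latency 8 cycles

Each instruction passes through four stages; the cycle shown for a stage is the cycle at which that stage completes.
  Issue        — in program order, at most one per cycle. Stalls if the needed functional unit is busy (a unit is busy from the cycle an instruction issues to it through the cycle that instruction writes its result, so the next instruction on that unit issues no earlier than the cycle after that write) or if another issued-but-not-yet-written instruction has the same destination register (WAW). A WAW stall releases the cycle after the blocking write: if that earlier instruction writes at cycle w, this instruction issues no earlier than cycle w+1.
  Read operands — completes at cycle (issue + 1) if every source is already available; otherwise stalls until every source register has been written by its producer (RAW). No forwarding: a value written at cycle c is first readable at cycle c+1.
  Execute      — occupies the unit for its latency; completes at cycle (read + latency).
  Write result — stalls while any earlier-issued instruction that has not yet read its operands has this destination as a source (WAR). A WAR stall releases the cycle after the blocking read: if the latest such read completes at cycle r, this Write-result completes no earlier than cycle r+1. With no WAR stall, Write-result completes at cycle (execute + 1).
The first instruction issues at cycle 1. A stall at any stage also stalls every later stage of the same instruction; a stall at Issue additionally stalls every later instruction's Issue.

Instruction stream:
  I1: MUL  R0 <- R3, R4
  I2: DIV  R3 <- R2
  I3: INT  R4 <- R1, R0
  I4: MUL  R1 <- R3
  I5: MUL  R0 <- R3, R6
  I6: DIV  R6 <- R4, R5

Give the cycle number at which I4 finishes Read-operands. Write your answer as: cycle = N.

  I1 | 1 | 2 | 6 | 7
  I2 | 2 | 3 | 11 | 12
  I3 | 3 | 8 | 9 | 10   RAW R0: wait I1 write@7
  I4 | 8 | 13 | 17 | 18   struct: MUL busy until I1 writes@7 · RAW R3: wait I2 write@12
  I5 | 19 | 20 | 24 | 25   struct: MUL busy until I4 writes@18
  I6 | 20 | 21 | 29 | 30

cycle = 13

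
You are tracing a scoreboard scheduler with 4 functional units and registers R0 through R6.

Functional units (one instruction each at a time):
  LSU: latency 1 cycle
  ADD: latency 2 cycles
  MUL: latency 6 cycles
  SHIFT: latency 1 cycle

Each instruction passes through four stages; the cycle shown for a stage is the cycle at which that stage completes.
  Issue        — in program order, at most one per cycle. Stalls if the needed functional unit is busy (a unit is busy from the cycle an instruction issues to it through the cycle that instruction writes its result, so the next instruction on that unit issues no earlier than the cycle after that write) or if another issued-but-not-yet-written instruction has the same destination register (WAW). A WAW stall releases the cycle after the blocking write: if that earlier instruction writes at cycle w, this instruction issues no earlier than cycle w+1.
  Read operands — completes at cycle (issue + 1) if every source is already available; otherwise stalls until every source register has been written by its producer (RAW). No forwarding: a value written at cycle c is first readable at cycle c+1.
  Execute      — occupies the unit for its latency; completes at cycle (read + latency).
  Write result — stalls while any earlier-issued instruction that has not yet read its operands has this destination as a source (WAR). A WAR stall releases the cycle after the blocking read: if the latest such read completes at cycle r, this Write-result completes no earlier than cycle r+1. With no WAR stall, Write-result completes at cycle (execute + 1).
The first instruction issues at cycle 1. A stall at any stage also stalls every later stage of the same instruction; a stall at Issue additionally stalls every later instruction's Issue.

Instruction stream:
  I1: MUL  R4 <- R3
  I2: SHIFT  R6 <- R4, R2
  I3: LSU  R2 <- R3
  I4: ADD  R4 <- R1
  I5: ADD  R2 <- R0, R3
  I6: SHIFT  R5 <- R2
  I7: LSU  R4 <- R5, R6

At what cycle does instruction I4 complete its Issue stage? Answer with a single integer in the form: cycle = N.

[I1] 1/2/8/9
[I2] 2/10/11/12  (RAW R4: wait I1 write@9)
[I3] 3/4/5/11  (WAR R2: wait I2 read@10)
[I4] 10/11/13/14  (WAW R4: wait I1 write@9)
[I5] 15/16/18/19  (struct: ADD busy until I4 writes@14)
[I6] 16/20/21/22  (RAW R2: wait I5 write@19)
[I7] 17/23/24/25  (RAW R5: wait I6 write@22)

cycle = 10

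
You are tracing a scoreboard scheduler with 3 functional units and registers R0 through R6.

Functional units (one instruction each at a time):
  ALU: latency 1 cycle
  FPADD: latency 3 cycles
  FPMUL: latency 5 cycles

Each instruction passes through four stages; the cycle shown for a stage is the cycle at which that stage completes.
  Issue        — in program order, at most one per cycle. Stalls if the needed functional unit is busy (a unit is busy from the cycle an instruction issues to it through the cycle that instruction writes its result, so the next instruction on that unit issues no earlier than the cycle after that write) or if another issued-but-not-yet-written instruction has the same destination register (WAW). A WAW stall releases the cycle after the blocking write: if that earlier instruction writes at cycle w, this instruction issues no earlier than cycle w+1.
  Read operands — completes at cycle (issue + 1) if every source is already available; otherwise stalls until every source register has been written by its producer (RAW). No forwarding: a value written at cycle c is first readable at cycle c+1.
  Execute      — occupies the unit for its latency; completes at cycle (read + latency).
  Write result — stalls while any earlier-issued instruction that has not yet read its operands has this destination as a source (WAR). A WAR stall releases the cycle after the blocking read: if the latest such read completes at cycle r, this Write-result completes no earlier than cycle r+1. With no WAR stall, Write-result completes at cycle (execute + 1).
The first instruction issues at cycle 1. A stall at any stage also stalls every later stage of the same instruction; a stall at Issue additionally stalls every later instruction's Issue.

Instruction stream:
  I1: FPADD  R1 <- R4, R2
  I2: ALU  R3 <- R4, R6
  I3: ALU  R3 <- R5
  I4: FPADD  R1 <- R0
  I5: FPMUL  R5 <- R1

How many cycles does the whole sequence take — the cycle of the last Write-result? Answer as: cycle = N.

cycle = 19

  I1 | 1 | 2 | 5 | 6
  I2 | 2 | 3 | 4 | 5
  I3 | 6 | 7 | 8 | 9   struct: ALU busy until I2 writes@5
  I4 | 7 | 8 | 11 | 12
  I5 | 8 | 13 | 18 | 19   RAW R1: wait I4 write@12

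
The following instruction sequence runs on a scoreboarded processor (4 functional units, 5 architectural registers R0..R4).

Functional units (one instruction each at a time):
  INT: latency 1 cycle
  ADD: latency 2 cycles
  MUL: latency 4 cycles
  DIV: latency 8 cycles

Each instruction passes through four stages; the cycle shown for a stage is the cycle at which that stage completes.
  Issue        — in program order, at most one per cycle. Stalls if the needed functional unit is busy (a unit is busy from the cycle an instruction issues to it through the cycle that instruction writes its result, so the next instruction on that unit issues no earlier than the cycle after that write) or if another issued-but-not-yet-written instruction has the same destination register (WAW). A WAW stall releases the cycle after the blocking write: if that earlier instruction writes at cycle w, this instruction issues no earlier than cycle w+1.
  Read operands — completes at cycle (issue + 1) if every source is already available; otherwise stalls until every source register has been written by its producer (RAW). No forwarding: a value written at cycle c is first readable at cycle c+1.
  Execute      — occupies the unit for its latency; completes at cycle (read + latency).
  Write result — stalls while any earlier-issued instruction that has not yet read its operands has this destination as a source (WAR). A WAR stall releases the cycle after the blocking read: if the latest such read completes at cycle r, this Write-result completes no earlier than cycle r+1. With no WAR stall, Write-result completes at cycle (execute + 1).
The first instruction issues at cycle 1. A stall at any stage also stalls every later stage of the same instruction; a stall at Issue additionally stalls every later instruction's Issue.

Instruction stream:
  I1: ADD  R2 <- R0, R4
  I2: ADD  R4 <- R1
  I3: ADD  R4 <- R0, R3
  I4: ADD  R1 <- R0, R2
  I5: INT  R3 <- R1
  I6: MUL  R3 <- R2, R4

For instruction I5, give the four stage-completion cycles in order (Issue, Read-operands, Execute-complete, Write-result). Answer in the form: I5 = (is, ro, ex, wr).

[1] I1 issues→ADD
[2] I1 reads
[4] I1 exec-done
[5] I1 writes R2
[6] I2 issues→ADD
[7] I2 reads
[9] I2 exec-done
[10] I2 writes R4
[11] I3 issues→ADD
[12] I3 reads
[14] I3 exec-done
[15] I3 writes R4
[16] I4 issues→ADD
[17] I4 reads; I5 issues→INT
[19] I4 exec-done
[20] I4 writes R1
[21] I5 reads
[22] I5 exec-done
[23] I5 writes R3
[24] I6 issues→MUL
[25] I6 reads
[29] I6 exec-done
[30] I6 writes R3

I5 = (17, 21, 22, 23)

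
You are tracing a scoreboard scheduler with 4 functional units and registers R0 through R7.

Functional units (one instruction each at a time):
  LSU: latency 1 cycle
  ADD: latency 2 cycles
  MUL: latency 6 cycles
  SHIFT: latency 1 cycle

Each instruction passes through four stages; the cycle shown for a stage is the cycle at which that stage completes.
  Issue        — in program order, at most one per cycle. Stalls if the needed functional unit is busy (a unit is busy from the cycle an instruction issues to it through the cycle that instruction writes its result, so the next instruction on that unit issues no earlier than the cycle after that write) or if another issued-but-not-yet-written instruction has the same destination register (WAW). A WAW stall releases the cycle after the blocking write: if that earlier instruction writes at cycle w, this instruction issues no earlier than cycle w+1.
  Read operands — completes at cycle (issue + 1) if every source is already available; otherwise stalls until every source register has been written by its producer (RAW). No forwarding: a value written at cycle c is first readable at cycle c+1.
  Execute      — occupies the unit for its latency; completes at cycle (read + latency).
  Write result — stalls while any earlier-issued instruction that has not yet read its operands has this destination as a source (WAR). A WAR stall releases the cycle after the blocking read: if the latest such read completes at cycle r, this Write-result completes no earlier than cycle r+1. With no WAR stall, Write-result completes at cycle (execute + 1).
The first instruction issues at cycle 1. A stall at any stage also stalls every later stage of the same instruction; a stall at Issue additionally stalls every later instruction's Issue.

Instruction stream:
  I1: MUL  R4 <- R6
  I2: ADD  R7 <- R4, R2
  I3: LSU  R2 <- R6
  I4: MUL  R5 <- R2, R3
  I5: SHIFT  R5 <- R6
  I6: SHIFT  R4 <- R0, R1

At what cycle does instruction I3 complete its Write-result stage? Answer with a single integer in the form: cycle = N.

cycle = 11

t=1  I1 dispatched to MUL
t=2  I1 operands ready; I2 dispatched to ADD
t=3  I3 dispatched to LSU
t=4  I3 operands ready
t=5  I3 complete
t=8  I1 complete
t=9  R4←I1
t=10  I2 operands ready; I4 dispatched to MUL
t=11  R2←I3
t=12  I2 complete; I4 operands ready
t=13  R7←I2
t=18  I4 complete
t=19  R5←I4
t=20  I5 dispatched to SHIFT
t=21  I5 operands ready
t=22  I5 complete
t=23  R5←I5
t=24  I6 dispatched to SHIFT
t=25  I6 operands ready
t=26  I6 complete
t=27  R4←I6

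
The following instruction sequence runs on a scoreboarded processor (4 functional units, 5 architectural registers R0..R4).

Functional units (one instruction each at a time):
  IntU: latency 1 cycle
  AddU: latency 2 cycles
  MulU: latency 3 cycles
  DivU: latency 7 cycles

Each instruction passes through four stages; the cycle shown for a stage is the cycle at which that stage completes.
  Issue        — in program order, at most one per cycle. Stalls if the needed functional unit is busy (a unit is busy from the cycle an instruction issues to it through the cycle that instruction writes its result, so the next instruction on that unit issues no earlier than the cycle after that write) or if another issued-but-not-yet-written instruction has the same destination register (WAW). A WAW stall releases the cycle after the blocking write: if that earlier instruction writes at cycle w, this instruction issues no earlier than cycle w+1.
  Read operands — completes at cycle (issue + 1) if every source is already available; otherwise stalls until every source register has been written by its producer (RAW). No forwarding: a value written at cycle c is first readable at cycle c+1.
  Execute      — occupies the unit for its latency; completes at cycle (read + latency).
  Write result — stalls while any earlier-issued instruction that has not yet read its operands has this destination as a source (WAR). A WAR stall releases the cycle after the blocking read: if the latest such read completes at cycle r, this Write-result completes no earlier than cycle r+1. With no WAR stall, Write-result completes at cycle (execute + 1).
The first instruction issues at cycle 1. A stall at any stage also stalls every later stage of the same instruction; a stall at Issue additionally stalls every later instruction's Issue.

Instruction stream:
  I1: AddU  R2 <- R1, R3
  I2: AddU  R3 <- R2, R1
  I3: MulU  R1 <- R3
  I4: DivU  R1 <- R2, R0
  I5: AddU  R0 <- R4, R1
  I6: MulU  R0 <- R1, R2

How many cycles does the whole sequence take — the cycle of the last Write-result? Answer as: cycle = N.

I1 -> (1, 2, 4, 5)
I2 -> (6, 7, 9, 10)  // struct: AddU busy until I1 writes@5
I3 -> (7, 11, 14, 15)  // RAW R3: wait I2 write@10
I4 -> (16, 17, 24, 25)  // WAW R1: wait I3 write@15
I5 -> (17, 26, 28, 29)  // RAW R1: wait I4 write@25
I6 -> (30, 31, 34, 35)  // WAW R0: wait I5 write@29

cycle = 35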